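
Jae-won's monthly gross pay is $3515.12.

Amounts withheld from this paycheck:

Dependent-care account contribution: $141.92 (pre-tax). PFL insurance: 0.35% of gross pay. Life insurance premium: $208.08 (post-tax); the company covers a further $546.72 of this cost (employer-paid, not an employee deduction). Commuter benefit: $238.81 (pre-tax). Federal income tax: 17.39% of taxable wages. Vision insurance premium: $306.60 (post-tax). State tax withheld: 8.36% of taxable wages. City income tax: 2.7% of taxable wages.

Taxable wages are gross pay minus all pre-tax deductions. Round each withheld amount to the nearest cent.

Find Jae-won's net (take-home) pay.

$1715.67

Commuter benefit: $238.81
Dependent-care account contribution: $141.92
Pre-tax total = $238.81 + $141.92 = $380.73
Taxable wages = $3515.12 − $380.73 = $3134.39
State tax withheld: $3134.39 × 0.0836 = $262.04
City income tax: $3134.39 × 0.027 = $84.63
Federal income tax: $3134.39 × 0.1739 = $545.07
PFL insurance: $3515.12 × 0.0035 = $12.30
Vision insurance premium: $306.60
Life insurance premium: $208.08
(Employer's $546.72 toward life insurance premium is not withheld from the employee.)
Total deductions = $238.81 + $141.92 + $262.04 + $84.63 + $545.07 + $12.30 + $306.60 + $208.08 = $1799.45
Net pay = $3515.12 − $1799.45 = $1715.67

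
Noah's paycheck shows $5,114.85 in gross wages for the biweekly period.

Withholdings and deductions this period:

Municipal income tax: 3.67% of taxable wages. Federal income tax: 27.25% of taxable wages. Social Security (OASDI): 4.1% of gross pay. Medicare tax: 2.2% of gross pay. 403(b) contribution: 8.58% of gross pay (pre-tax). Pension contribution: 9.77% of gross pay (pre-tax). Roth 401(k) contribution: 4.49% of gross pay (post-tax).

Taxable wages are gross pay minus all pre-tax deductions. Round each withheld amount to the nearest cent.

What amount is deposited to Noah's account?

$2,333.07

403(b) contribution: $5,114.85 × 0.0858 = $438.85
Pension contribution: $5,114.85 × 0.0977 = $499.72
Pre-tax total = $438.85 + $499.72 = $938.57
Taxable wages = $5,114.85 − $938.57 = $4,176.28
Federal income tax: $4,176.28 × 0.2725 = $1,138.04
Municipal income tax: $4,176.28 × 0.0367 = $153.27
Social Security (OASDI): $5,114.85 × 0.041 = $209.71
Medicare tax: $5,114.85 × 0.022 = $112.53
Roth 401(k) contribution: $5,114.85 × 0.0449 = $229.66
Total deductions = $438.85 + $499.72 + $1,138.04 + $153.27 + $209.71 + $112.53 + $229.66 = $2,781.78
Net pay = $5,114.85 − $2,781.78 = $2,333.07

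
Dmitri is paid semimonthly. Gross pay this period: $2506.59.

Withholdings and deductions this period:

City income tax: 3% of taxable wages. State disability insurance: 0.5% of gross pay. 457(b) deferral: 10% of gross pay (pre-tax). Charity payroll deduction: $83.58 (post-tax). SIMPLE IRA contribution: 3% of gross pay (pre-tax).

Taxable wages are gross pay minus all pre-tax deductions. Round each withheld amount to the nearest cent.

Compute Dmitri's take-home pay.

$2019.20

457(b) deferral: $2506.59 × 0.1 = $250.66
SIMPLE IRA contribution: $2506.59 × 0.03 = $75.20
Pre-tax total = $250.66 + $75.20 = $325.86
Taxable wages = $2506.59 − $325.86 = $2180.73
City income tax: $2180.73 × 0.03 = $65.42
State disability insurance: $2506.59 × 0.005 = $12.53
Charity payroll deduction: $83.58
Total deductions = $250.66 + $75.20 + $65.42 + $12.53 + $83.58 = $487.39
Net pay = $2506.59 − $487.39 = $2019.20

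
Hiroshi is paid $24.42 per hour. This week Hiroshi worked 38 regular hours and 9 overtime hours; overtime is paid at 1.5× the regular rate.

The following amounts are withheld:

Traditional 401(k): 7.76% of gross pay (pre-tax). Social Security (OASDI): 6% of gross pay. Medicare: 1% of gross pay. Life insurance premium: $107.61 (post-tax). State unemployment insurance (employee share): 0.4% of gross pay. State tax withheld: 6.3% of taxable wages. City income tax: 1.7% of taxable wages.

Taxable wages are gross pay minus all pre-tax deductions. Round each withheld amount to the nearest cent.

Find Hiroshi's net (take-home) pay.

Regular pay: 38 × $24.42 = $927.96
Overtime pay: 9 × $24.42 × 1.5 = $329.67
Gross pay = $927.96 + $329.67 = $1,257.63
Traditional 401(k): $1,257.63 × 0.0776 = $97.59
Taxable wages = $1,257.63 − $97.59 = $1,160.04
City income tax: $1,160.04 × 0.017 = $19.72
State tax withheld: $1,160.04 × 0.063 = $73.08
Medicare: $1,257.63 × 0.01 = $12.58
Social Security (OASDI): $1,257.63 × 0.06 = $75.46
State unemployment insurance (employee share): $1,257.63 × 0.004 = $5.03
Life insurance premium: $107.61
Total deductions = $97.59 + $19.72 + $73.08 + $12.58 + $75.46 + $5.03 + $107.61 = $391.07
Net pay = $1,257.63 − $391.07 = $866.56

$866.56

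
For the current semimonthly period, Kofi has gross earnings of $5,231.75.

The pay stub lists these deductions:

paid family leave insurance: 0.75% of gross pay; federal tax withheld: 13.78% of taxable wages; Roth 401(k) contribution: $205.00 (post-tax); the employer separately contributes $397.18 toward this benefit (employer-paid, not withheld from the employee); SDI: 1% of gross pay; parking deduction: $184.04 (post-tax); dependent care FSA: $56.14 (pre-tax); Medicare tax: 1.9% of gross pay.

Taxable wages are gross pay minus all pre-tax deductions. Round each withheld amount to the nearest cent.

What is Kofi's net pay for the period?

$3,882.41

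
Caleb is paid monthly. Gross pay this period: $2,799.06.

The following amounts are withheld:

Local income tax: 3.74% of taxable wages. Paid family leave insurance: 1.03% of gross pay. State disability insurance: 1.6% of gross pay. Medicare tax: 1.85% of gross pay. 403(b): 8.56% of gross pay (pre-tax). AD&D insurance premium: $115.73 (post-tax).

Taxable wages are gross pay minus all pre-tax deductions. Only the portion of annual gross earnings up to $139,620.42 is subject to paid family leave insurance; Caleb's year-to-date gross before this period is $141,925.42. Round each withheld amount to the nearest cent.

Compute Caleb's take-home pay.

$2,251.45

403(b): $2,799.06 × 0.0856 = $239.60
Taxable wages = $2,799.06 − $239.60 = $2,559.46
Local income tax: $2,559.46 × 0.0374 = $95.72
Paid family leave insurance: annual cap $139,620.42 already reached (YTD $141,925.42), so $0.00
State disability insurance: $2,799.06 × 0.016 = $44.78
Medicare tax: $2,799.06 × 0.0185 = $51.78
AD&D insurance premium: $115.73
Total deductions = $239.60 + $95.72 + $0.00 + $44.78 + $51.78 + $115.73 = $547.61
Net pay = $2,799.06 − $547.61 = $2,251.45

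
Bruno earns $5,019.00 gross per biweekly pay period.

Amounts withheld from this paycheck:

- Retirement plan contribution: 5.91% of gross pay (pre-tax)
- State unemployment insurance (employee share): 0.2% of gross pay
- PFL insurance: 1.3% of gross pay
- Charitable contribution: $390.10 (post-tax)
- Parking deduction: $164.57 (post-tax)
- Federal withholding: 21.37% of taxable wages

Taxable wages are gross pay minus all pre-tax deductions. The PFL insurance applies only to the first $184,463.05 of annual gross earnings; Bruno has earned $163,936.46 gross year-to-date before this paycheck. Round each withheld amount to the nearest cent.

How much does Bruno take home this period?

Retirement plan contribution: $5,019.00 × 0.0591 = $296.62
Taxable wages = $5,019.00 − $296.62 = $4,722.38
Federal withholding: $4,722.38 × 0.2137 = $1,009.17
State unemployment insurance (employee share): $5,019.00 × 0.002 = $10.04
PFL insurance: cap not yet reached, full $5,019.00 is subject → $5,019.00 × 0.013 = $65.25
Parking deduction: $164.57
Charitable contribution: $390.10
Total deductions = $296.62 + $1,009.17 + $10.04 + $65.25 + $164.57 + $390.10 = $1,935.75
Net pay = $5,019.00 − $1,935.75 = $3,083.25

$3,083.25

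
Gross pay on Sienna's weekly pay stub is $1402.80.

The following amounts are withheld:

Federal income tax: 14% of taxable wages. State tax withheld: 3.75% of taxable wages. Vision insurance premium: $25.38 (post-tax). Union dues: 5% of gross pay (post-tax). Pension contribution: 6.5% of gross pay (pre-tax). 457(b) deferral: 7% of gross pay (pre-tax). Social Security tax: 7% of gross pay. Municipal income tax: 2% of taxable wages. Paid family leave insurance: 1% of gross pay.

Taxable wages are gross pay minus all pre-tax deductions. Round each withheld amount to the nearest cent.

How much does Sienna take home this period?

$766.02

Pension contribution: $1402.80 × 0.065 = $91.18
457(b) deferral: $1402.80 × 0.07 = $98.20
Pre-tax total = $91.18 + $98.20 = $189.38
Taxable wages = $1402.80 − $189.38 = $1213.42
Municipal income tax: $1213.42 × 0.02 = $24.27
State tax withheld: $1213.42 × 0.0375 = $45.50
Federal income tax: $1213.42 × 0.14 = $169.88
Paid family leave insurance: $1402.80 × 0.01 = $14.03
Social Security tax: $1402.80 × 0.07 = $98.20
Union dues: $1402.80 × 0.05 = $70.14
Vision insurance premium: $25.38
Total deductions = $91.18 + $98.20 + $24.27 + $45.50 + $169.88 + $14.03 + $98.20 + $70.14 + $25.38 = $636.78
Net pay = $1402.80 − $636.78 = $766.02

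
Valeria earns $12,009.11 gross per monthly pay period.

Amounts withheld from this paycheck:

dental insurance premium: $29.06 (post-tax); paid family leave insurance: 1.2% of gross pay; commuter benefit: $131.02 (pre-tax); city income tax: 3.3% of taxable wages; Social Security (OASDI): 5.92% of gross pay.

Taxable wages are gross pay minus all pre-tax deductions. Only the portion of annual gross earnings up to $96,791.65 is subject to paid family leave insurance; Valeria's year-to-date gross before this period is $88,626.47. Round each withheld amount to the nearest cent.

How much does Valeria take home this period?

Commuter benefit: $131.02
Taxable wages = $12,009.11 − $131.02 = $11,878.09
City income tax: $11,878.09 × 0.033 = $391.98
Paid family leave insurance: only $96,791.65 − $88,626.47 = $8,165.18 of this check is subject → $8,165.18 × 0.012 = $97.98
Social Security (OASDI): $12,009.11 × 0.0592 = $710.94
Dental insurance premium: $29.06
Total deductions = $131.02 + $391.98 + $97.98 + $710.94 + $29.06 = $1,360.98
Net pay = $12,009.11 − $1,360.98 = $10,648.13

$10,648.13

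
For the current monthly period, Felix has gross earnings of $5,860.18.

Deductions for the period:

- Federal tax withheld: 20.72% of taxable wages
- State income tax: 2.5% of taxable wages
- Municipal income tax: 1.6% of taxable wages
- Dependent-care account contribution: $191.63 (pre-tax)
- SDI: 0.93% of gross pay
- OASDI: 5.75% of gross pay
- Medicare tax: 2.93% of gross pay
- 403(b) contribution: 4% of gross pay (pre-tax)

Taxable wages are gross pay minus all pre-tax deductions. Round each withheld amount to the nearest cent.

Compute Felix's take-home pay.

403(b) contribution: $5,860.18 × 0.04 = $234.41
Dependent-care account contribution: $191.63
Pre-tax total = $234.41 + $191.63 = $426.04
Taxable wages = $5,860.18 − $426.04 = $5,434.14
Municipal income tax: $5,434.14 × 0.016 = $86.95
Federal tax withheld: $5,434.14 × 0.2072 = $1,125.95
State income tax: $5,434.14 × 0.025 = $135.85
SDI: $5,860.18 × 0.0093 = $54.50
Medicare tax: $5,860.18 × 0.0293 = $171.70
OASDI: $5,860.18 × 0.0575 = $336.96
Total deductions = $234.41 + $191.63 + $86.95 + $1,125.95 + $135.85 + $54.50 + $171.70 + $336.96 = $2,337.95
Net pay = $5,860.18 − $2,337.95 = $3,522.23

$3,522.23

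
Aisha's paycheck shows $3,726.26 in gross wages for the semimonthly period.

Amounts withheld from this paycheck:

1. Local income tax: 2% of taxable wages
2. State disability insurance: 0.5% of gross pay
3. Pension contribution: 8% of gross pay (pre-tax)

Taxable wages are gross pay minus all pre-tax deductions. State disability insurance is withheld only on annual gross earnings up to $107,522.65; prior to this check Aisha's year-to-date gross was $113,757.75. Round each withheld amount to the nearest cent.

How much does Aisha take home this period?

$3,359.60

Pension contribution: $3,726.26 × 0.08 = $298.10
Taxable wages = $3,726.26 − $298.10 = $3,428.16
Local income tax: $3,428.16 × 0.02 = $68.56
State disability insurance: annual cap $107,522.65 already reached (YTD $113,757.75), so $0.00
Total deductions = $298.10 + $68.56 + $0.00 = $366.66
Net pay = $3,726.26 − $366.66 = $3,359.60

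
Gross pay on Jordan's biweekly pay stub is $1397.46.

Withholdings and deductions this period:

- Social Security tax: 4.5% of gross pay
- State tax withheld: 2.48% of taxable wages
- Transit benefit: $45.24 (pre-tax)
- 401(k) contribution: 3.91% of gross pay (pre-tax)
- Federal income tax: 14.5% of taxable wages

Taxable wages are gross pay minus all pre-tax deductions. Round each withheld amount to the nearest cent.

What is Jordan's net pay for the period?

$1014.36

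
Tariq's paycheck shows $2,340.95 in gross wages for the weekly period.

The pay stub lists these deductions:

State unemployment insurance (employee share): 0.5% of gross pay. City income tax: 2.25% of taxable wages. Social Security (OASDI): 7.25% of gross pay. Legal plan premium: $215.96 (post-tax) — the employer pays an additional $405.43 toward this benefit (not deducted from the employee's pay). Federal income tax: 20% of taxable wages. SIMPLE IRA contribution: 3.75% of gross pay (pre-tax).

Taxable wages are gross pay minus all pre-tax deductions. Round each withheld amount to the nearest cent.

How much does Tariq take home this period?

SIMPLE IRA contribution: $2,340.95 × 0.0375 = $87.79
Taxable wages = $2,340.95 − $87.79 = $2,253.16
City income tax: $2,253.16 × 0.0225 = $50.70
Federal income tax: $2,253.16 × 0.2 = $450.63
Social Security (OASDI): $2,340.95 × 0.0725 = $169.72
State unemployment insurance (employee share): $2,340.95 × 0.005 = $11.70
Legal plan premium: $215.96
(Employer's $405.43 toward legal plan premium is not withheld from the employee.)
Total deductions = $87.79 + $50.70 + $450.63 + $169.72 + $11.70 + $215.96 = $986.50
Net pay = $2,340.95 − $986.50 = $1,354.45

$1,354.45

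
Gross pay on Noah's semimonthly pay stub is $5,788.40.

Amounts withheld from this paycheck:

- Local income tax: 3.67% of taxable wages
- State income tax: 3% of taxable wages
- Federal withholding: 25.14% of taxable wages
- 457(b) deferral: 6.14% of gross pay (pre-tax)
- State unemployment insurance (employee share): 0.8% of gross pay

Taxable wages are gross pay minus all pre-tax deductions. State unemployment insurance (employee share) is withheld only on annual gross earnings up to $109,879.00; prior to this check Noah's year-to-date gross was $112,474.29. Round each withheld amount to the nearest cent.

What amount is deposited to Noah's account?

457(b) deferral: $5,788.40 × 0.0614 = $355.41
Taxable wages = $5,788.40 − $355.41 = $5,432.99
Federal withholding: $5,432.99 × 0.2514 = $1,365.85
Local income tax: $5,432.99 × 0.0367 = $199.39
State income tax: $5,432.99 × 0.03 = $162.99
State unemployment insurance (employee share): annual cap $109,879.00 already reached (YTD $112,474.29), so $0.00
Total deductions = $355.41 + $1,365.85 + $199.39 + $162.99 + $0.00 = $2,083.64
Net pay = $5,788.40 − $2,083.64 = $3,704.76

$3,704.76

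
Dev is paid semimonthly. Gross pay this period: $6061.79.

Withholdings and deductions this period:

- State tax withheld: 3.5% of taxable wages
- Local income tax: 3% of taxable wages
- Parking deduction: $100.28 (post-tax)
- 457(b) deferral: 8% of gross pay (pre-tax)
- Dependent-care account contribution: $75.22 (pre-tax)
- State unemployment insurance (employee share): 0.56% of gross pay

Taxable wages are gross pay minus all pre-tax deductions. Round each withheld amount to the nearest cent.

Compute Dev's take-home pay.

$5009.79

Dependent-care account contribution: $75.22
457(b) deferral: $6061.79 × 0.08 = $484.94
Pre-tax total = $75.22 + $484.94 = $560.16
Taxable wages = $6061.79 − $560.16 = $5501.63
State tax withheld: $5501.63 × 0.035 = $192.56
Local income tax: $5501.63 × 0.03 = $165.05
State unemployment insurance (employee share): $6061.79 × 0.0056 = $33.95
Parking deduction: $100.28
Total deductions = $75.22 + $484.94 + $192.56 + $165.05 + $33.95 + $100.28 = $1052.00
Net pay = $6061.79 − $1052.00 = $5009.79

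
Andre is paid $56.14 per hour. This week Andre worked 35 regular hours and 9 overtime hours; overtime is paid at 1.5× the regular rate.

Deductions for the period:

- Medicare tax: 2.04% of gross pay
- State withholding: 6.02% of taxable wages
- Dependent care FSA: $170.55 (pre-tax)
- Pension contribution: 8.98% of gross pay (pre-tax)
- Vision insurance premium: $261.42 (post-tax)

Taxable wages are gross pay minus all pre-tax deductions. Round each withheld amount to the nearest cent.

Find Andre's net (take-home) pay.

$1,851.84

Regular pay: 35 × $56.14 = $1,964.90
Overtime pay: 9 × $56.14 × 1.5 = $757.89
Gross pay = $1,964.90 + $757.89 = $2,722.79
Pension contribution: $2,722.79 × 0.0898 = $244.51
Dependent care FSA: $170.55
Pre-tax total = $244.51 + $170.55 = $415.06
Taxable wages = $2,722.79 − $415.06 = $2,307.73
State withholding: $2,307.73 × 0.0602 = $138.93
Medicare tax: $2,722.79 × 0.0204 = $55.54
Vision insurance premium: $261.42
Total deductions = $244.51 + $170.55 + $138.93 + $55.54 + $261.42 = $870.95
Net pay = $2,722.79 − $870.95 = $1,851.84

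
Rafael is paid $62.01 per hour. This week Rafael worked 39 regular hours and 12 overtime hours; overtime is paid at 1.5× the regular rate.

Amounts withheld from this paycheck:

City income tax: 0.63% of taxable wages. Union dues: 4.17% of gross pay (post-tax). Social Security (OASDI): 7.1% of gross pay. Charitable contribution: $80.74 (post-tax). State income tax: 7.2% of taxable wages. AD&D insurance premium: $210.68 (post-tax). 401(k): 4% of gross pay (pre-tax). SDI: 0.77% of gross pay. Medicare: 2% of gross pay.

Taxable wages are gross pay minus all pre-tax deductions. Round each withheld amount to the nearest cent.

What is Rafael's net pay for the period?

Regular pay: 39 × $62.01 = $2,418.39
Overtime pay: 12 × $62.01 × 1.5 = $1,116.18
Gross pay = $2,418.39 + $1,116.18 = $3,534.57
401(k): $3,534.57 × 0.04 = $141.38
Taxable wages = $3,534.57 − $141.38 = $3,393.19
State income tax: $3,393.19 × 0.072 = $244.31
City income tax: $3,393.19 × 0.0063 = $21.38
Medicare: $3,534.57 × 0.02 = $70.69
SDI: $3,534.57 × 0.0077 = $27.22
Social Security (OASDI): $3,534.57 × 0.071 = $250.95
Charitable contribution: $80.74
AD&D insurance premium: $210.68
Union dues: $3,534.57 × 0.0417 = $147.39
Total deductions = $141.38 + $244.31 + $21.38 + $70.69 + $27.22 + $250.95 + $80.74 + $210.68 + $147.39 = $1,194.74
Net pay = $3,534.57 − $1,194.74 = $2,339.83

$2,339.83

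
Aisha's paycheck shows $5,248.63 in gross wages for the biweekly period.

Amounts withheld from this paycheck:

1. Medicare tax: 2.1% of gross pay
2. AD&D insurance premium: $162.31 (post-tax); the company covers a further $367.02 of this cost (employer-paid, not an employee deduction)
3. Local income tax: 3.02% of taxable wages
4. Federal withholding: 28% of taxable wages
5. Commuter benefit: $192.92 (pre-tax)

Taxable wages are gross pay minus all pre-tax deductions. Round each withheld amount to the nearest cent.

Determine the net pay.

$3,214.90

Commuter benefit: $192.92
Taxable wages = $5,248.63 − $192.92 = $5,055.71
Local income tax: $5,055.71 × 0.0302 = $152.68
Federal withholding: $5,055.71 × 0.28 = $1,415.60
Medicare tax: $5,248.63 × 0.021 = $110.22
AD&D insurance premium: $162.31
(Employer's $367.02 toward AD&D insurance premium is not withheld from the employee.)
Total deductions = $192.92 + $152.68 + $1,415.60 + $110.22 + $162.31 = $2,033.73
Net pay = $5,248.63 − $2,033.73 = $3,214.90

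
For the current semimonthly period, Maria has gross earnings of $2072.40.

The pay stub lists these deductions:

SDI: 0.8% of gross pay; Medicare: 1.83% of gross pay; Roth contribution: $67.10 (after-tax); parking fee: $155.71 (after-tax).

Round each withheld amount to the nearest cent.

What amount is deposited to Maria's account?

$1795.09

Medicare: $2072.40 × 0.0183 = $37.92
SDI: $2072.40 × 0.008 = $16.58
Parking fee: $155.71
Roth contribution: $67.10
Total deductions = $37.92 + $16.58 + $155.71 + $67.10 = $277.31
Net pay = $2072.40 − $277.31 = $1795.09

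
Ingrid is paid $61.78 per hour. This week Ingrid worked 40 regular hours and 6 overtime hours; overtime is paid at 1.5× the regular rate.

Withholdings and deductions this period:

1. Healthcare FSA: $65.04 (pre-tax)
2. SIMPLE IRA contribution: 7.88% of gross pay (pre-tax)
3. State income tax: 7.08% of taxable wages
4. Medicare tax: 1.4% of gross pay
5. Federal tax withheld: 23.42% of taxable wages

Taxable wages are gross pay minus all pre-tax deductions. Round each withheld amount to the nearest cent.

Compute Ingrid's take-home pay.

Regular pay: 40 × $61.78 = $2,471.20
Overtime pay: 6 × $61.78 × 1.5 = $556.02
Gross pay = $2,471.20 + $556.02 = $3,027.22
SIMPLE IRA contribution: $3,027.22 × 0.0788 = $238.54
Healthcare FSA: $65.04
Pre-tax total = $238.54 + $65.04 = $303.58
Taxable wages = $3,027.22 − $303.58 = $2,723.64
State income tax: $2,723.64 × 0.0708 = $192.83
Federal tax withheld: $2,723.64 × 0.2342 = $637.88
Medicare tax: $3,027.22 × 0.014 = $42.38
Total deductions = $238.54 + $65.04 + $192.83 + $637.88 + $42.38 = $1,176.67
Net pay = $3,027.22 − $1,176.67 = $1,850.55

$1,850.55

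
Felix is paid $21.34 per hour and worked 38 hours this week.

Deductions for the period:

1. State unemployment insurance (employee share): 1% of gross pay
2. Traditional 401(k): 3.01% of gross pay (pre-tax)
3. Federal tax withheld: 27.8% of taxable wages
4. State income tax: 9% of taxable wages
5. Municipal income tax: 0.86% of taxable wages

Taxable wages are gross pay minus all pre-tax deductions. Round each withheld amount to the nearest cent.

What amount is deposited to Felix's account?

$482.20

Gross pay: 38 × $21.34 = $810.92
Traditional 401(k): $810.92 × 0.0301 = $24.41
Taxable wages = $810.92 − $24.41 = $786.51
Federal tax withheld: $786.51 × 0.278 = $218.65
Municipal income tax: $786.51 × 0.0086 = $6.76
State income tax: $786.51 × 0.09 = $70.79
State unemployment insurance (employee share): $810.92 × 0.01 = $8.11
Total deductions = $24.41 + $218.65 + $6.76 + $70.79 + $8.11 = $328.72
Net pay = $810.92 − $328.72 = $482.20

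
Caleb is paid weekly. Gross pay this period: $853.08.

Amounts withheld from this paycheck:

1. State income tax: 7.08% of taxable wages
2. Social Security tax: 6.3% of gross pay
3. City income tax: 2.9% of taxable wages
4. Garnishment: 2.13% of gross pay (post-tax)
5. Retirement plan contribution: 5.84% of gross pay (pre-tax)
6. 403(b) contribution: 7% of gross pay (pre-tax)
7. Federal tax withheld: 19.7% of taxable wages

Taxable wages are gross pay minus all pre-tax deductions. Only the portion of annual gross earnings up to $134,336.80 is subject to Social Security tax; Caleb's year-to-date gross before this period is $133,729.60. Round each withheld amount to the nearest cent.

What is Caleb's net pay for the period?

$466.44

403(b) contribution: $853.08 × 0.07 = $59.72
Retirement plan contribution: $853.08 × 0.0584 = $49.82
Pre-tax total = $59.72 + $49.82 = $109.54
Taxable wages = $853.08 − $109.54 = $743.54
Federal tax withheld: $743.54 × 0.197 = $146.48
City income tax: $743.54 × 0.029 = $21.56
State income tax: $743.54 × 0.0708 = $52.64
Social Security tax: only $134,336.80 − $133,729.60 = $607.20 of this check is subject → $607.20 × 0.063 = $38.25
Garnishment: $853.08 × 0.0213 = $18.17
Total deductions = $59.72 + $49.82 + $146.48 + $21.56 + $52.64 + $38.25 + $18.17 = $386.64
Net pay = $853.08 − $386.64 = $466.44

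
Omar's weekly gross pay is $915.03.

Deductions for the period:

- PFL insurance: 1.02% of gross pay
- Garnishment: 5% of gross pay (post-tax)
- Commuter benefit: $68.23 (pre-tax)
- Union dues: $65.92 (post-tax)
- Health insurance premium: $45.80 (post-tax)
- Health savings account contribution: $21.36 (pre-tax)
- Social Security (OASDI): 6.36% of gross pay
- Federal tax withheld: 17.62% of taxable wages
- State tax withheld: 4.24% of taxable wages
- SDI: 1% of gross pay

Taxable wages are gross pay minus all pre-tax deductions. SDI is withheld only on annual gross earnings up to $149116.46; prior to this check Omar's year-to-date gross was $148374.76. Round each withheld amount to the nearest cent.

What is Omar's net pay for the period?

Commuter benefit: $68.23
Health savings account contribution: $21.36
Pre-tax total = $68.23 + $21.36 = $89.59
Taxable wages = $915.03 − $89.59 = $825.44
State tax withheld: $825.44 × 0.0424 = $35.00
Federal tax withheld: $825.44 × 0.1762 = $145.44
PFL insurance: $915.03 × 0.0102 = $9.33
Social Security (OASDI): $915.03 × 0.0636 = $58.20
SDI: only $149116.46 − $148374.76 = $741.70 of this check is subject → $741.70 × 0.01 = $7.42
Union dues: $65.92
Garnishment: $915.03 × 0.05 = $45.75
Health insurance premium: $45.80
Total deductions = $68.23 + $21.36 + $35.00 + $145.44 + $9.33 + $58.20 + $7.42 + $65.92 + $45.75 + $45.80 = $502.45
Net pay = $915.03 − $502.45 = $412.58

$412.58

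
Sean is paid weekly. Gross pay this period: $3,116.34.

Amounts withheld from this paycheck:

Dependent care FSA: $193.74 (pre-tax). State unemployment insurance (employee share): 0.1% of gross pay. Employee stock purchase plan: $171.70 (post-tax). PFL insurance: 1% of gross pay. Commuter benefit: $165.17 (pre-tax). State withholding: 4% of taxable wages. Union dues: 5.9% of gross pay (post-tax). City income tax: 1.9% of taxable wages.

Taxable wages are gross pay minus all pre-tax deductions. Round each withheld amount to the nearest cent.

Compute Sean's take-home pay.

$2,204.90

Commuter benefit: $165.17
Dependent care FSA: $193.74
Pre-tax total = $165.17 + $193.74 = $358.91
Taxable wages = $3,116.34 − $358.91 = $2,757.43
City income tax: $2,757.43 × 0.019 = $52.39
State withholding: $2,757.43 × 0.04 = $110.30
PFL insurance: $3,116.34 × 0.01 = $31.16
State unemployment insurance (employee share): $3,116.34 × 0.001 = $3.12
Employee stock purchase plan: $171.70
Union dues: $3,116.34 × 0.059 = $183.86
Total deductions = $165.17 + $193.74 + $52.39 + $110.30 + $31.16 + $3.12 + $171.70 + $183.86 = $911.44
Net pay = $3,116.34 − $911.44 = $2,204.90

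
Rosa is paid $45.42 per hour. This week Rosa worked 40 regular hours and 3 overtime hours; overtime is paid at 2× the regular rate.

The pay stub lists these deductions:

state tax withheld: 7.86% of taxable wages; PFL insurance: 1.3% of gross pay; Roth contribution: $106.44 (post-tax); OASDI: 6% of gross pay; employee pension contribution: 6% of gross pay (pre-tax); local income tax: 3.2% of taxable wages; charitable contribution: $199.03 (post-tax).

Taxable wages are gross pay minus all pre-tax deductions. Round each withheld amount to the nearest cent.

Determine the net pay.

Regular pay: 40 × $45.42 = $1,816.80
Overtime pay: 3 × $45.42 × 2 = $272.52
Gross pay = $1,816.80 + $272.52 = $2,089.32
Employee pension contribution: $2,089.32 × 0.06 = $125.36
Taxable wages = $2,089.32 − $125.36 = $1,963.96
State tax withheld: $1,963.96 × 0.0786 = $154.37
Local income tax: $1,963.96 × 0.032 = $62.85
OASDI: $2,089.32 × 0.06 = $125.36
PFL insurance: $2,089.32 × 0.013 = $27.16
Roth contribution: $106.44
Charitable contribution: $199.03
Total deductions = $125.36 + $154.37 + $62.85 + $125.36 + $27.16 + $106.44 + $199.03 = $800.57
Net pay = $2,089.32 − $800.57 = $1,288.75

$1,288.75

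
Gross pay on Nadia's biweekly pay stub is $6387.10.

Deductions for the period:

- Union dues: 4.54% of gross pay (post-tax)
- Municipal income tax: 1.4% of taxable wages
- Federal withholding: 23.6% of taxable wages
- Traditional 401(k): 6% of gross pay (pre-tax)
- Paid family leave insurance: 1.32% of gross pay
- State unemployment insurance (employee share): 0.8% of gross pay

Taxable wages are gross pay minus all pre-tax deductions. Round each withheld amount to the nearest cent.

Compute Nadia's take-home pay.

$4077.53

Traditional 401(k): $6387.10 × 0.06 = $383.23
Taxable wages = $6387.10 − $383.23 = $6003.87
Federal withholding: $6003.87 × 0.236 = $1416.91
Municipal income tax: $6003.87 × 0.014 = $84.05
Paid family leave insurance: $6387.10 × 0.0132 = $84.31
State unemployment insurance (employee share): $6387.10 × 0.008 = $51.10
Union dues: $6387.10 × 0.0454 = $289.97
Total deductions = $383.23 + $1416.91 + $84.05 + $84.31 + $51.10 + $289.97 = $2309.57
Net pay = $6387.10 − $2309.57 = $4077.53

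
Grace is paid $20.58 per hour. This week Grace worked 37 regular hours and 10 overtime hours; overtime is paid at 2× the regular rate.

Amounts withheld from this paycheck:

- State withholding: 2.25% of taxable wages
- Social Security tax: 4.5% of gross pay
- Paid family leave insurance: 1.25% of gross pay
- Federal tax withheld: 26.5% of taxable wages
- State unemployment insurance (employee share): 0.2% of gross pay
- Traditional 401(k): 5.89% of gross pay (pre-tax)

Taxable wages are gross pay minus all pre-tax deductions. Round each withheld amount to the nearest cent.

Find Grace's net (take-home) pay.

$716.78

Regular pay: 37 × $20.58 = $761.46
Overtime pay: 10 × $20.58 × 2 = $411.60
Gross pay = $761.46 + $411.60 = $1,173.06
Traditional 401(k): $1,173.06 × 0.0589 = $69.09
Taxable wages = $1,173.06 − $69.09 = $1,103.97
State withholding: $1,103.97 × 0.0225 = $24.84
Federal tax withheld: $1,103.97 × 0.265 = $292.55
Social Security tax: $1,173.06 × 0.045 = $52.79
Paid family leave insurance: $1,173.06 × 0.0125 = $14.66
State unemployment insurance (employee share): $1,173.06 × 0.002 = $2.35
Total deductions = $69.09 + $24.84 + $292.55 + $52.79 + $14.66 + $2.35 = $456.28
Net pay = $1,173.06 − $456.28 = $716.78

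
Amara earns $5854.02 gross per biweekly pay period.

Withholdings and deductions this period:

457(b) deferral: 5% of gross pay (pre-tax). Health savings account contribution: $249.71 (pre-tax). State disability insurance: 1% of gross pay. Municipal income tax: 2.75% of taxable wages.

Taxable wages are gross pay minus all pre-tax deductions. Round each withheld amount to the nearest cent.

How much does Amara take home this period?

Health savings account contribution: $249.71
457(b) deferral: $5854.02 × 0.05 = $292.70
Pre-tax total = $249.71 + $292.70 = $542.41
Taxable wages = $5854.02 − $542.41 = $5311.61
Municipal income tax: $5311.61 × 0.0275 = $146.07
State disability insurance: $5854.02 × 0.01 = $58.54
Total deductions = $249.71 + $292.70 + $146.07 + $58.54 = $747.02
Net pay = $5854.02 − $747.02 = $5107.00

$5107.00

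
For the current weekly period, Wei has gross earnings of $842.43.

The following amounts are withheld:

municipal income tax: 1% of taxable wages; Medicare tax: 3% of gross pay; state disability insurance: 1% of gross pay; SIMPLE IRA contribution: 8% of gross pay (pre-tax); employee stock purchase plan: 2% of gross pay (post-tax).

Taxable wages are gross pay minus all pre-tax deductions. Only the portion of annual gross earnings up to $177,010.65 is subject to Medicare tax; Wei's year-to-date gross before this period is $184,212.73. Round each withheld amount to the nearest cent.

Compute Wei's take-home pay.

SIMPLE IRA contribution: $842.43 × 0.08 = $67.39
Taxable wages = $842.43 − $67.39 = $775.04
Municipal income tax: $775.04 × 0.01 = $7.75
State disability insurance: $842.43 × 0.01 = $8.42
Medicare tax: annual cap $177,010.65 already reached (YTD $184,212.73), so $0.00
Employee stock purchase plan: $842.43 × 0.02 = $16.85
Total deductions = $67.39 + $7.75 + $8.42 + $0.00 + $16.85 = $100.41
Net pay = $842.43 − $100.41 = $742.02

$742.02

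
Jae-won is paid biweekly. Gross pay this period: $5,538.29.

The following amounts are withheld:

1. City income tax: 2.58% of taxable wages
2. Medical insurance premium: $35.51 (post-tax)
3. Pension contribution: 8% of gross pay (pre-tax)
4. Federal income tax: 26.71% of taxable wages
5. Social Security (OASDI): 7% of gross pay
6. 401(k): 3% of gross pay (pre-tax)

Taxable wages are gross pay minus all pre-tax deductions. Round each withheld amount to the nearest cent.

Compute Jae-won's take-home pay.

$3,062.16

401(k): $5,538.29 × 0.03 = $166.15
Pension contribution: $5,538.29 × 0.08 = $443.06
Pre-tax total = $166.15 + $443.06 = $609.21
Taxable wages = $5,538.29 − $609.21 = $4,929.08
City income tax: $4,929.08 × 0.0258 = $127.17
Federal income tax: $4,929.08 × 0.2671 = $1,316.56
Social Security (OASDI): $5,538.29 × 0.07 = $387.68
Medical insurance premium: $35.51
Total deductions = $166.15 + $443.06 + $127.17 + $1,316.56 + $387.68 + $35.51 = $2,476.13
Net pay = $5,538.29 − $2,476.13 = $3,062.16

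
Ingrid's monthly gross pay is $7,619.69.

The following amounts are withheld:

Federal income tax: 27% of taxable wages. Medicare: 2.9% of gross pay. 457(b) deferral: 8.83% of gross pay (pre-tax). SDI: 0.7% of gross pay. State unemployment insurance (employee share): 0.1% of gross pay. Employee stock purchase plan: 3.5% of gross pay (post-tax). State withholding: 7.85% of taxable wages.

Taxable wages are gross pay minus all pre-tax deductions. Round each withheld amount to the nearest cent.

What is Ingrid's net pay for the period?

457(b) deferral: $7,619.69 × 0.0883 = $672.82
Taxable wages = $7,619.69 − $672.82 = $6,946.87
State withholding: $6,946.87 × 0.0785 = $545.33
Federal income tax: $6,946.87 × 0.27 = $1,875.65
State unemployment insurance (employee share): $7,619.69 × 0.001 = $7.62
SDI: $7,619.69 × 0.007 = $53.34
Medicare: $7,619.69 × 0.029 = $220.97
Employee stock purchase plan: $7,619.69 × 0.035 = $266.69
Total deductions = $672.82 + $545.33 + $1,875.65 + $7.62 + $53.34 + $220.97 + $266.69 = $3,642.42
Net pay = $7,619.69 − $3,642.42 = $3,977.27

$3,977.27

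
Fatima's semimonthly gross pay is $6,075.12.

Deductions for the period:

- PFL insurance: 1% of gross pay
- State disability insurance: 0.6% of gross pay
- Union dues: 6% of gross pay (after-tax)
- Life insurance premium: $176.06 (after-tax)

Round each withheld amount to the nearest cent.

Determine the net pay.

$5,437.35

PFL insurance: $6,075.12 × 0.01 = $60.75
State disability insurance: $6,075.12 × 0.006 = $36.45
Life insurance premium: $176.06
Union dues: $6,075.12 × 0.06 = $364.51
Total deductions = $60.75 + $36.45 + $176.06 + $364.51 = $637.77
Net pay = $6,075.12 − $637.77 = $5,437.35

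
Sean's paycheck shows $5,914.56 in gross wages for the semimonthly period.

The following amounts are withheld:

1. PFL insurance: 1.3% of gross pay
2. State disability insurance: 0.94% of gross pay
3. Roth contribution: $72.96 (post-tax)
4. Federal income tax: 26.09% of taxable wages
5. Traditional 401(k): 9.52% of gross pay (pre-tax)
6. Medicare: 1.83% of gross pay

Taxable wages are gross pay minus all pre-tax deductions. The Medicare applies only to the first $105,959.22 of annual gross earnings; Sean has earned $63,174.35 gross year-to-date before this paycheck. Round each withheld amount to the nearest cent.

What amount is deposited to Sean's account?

Traditional 401(k): $5,914.56 × 0.0952 = $563.07
Taxable wages = $5,914.56 − $563.07 = $5,351.49
Federal income tax: $5,351.49 × 0.2609 = $1,396.20
PFL insurance: $5,914.56 × 0.013 = $76.89
State disability insurance: $5,914.56 × 0.0094 = $55.60
Medicare: cap not yet reached, full $5,914.56 is subject → $5,914.56 × 0.0183 = $108.24
Roth contribution: $72.96
Total deductions = $563.07 + $1,396.20 + $76.89 + $55.60 + $108.24 + $72.96 = $2,272.96
Net pay = $5,914.56 − $2,272.96 = $3,641.60

$3,641.60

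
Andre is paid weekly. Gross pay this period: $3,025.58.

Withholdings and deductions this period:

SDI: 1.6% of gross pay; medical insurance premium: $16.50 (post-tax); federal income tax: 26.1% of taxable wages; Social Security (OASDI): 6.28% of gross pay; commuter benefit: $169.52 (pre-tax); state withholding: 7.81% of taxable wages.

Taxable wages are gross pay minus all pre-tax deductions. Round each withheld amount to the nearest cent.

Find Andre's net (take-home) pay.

Commuter benefit: $169.52
Taxable wages = $3,025.58 − $169.52 = $2,856.06
State withholding: $2,856.06 × 0.0781 = $223.06
Federal income tax: $2,856.06 × 0.261 = $745.43
SDI: $3,025.58 × 0.016 = $48.41
Social Security (OASDI): $3,025.58 × 0.0628 = $190.01
Medical insurance premium: $16.50
Total deductions = $169.52 + $223.06 + $745.43 + $48.41 + $190.01 + $16.50 = $1,392.93
Net pay = $3,025.58 − $1,392.93 = $1,632.65

$1,632.65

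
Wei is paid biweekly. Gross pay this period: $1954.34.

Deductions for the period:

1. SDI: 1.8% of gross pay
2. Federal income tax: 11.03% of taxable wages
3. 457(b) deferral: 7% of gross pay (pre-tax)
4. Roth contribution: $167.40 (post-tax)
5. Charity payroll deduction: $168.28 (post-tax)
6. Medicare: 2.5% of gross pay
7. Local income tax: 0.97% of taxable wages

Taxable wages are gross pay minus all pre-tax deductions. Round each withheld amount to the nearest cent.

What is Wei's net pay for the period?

$1179.72

457(b) deferral: $1954.34 × 0.07 = $136.80
Taxable wages = $1954.34 − $136.80 = $1817.54
Federal income tax: $1817.54 × 0.1103 = $200.47
Local income tax: $1817.54 × 0.0097 = $17.63
SDI: $1954.34 × 0.018 = $35.18
Medicare: $1954.34 × 0.025 = $48.86
Charity payroll deduction: $168.28
Roth contribution: $167.40
Total deductions = $136.80 + $200.47 + $17.63 + $35.18 + $48.86 + $168.28 + $167.40 = $774.62
Net pay = $1954.34 − $774.62 = $1179.72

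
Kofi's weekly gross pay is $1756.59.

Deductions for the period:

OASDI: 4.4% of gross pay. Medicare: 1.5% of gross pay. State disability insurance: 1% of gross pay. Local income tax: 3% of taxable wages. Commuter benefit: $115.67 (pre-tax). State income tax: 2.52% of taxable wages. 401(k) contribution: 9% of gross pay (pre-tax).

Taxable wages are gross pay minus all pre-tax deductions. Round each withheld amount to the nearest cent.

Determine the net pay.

401(k) contribution: $1756.59 × 0.09 = $158.09
Commuter benefit: $115.67
Pre-tax total = $158.09 + $115.67 = $273.76
Taxable wages = $1756.59 − $273.76 = $1482.83
State income tax: $1482.83 × 0.0252 = $37.37
Local income tax: $1482.83 × 0.03 = $44.48
State disability insurance: $1756.59 × 0.01 = $17.57
Medicare: $1756.59 × 0.015 = $26.35
OASDI: $1756.59 × 0.044 = $77.29
Total deductions = $158.09 + $115.67 + $37.37 + $44.48 + $17.57 + $26.35 + $77.29 = $476.82
Net pay = $1756.59 − $476.82 = $1279.77

$1279.77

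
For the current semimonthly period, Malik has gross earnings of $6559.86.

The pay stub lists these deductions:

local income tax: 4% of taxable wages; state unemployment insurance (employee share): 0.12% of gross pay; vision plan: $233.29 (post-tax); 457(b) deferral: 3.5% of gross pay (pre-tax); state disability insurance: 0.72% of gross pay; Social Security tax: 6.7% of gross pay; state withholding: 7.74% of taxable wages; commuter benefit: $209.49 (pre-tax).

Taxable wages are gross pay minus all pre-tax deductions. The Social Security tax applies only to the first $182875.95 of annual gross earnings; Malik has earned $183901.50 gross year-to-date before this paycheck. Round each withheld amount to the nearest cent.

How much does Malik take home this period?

457(b) deferral: $6559.86 × 0.035 = $229.60
Commuter benefit: $209.49
Pre-tax total = $229.60 + $209.49 = $439.09
Taxable wages = $6559.86 − $439.09 = $6120.77
State withholding: $6120.77 × 0.0774 = $473.75
Local income tax: $6120.77 × 0.04 = $244.83
State disability insurance: $6559.86 × 0.0072 = $47.23
State unemployment insurance (employee share): $6559.86 × 0.0012 = $7.87
Social Security tax: annual cap $182875.95 already reached (YTD $183901.50), so $0.00
Vision plan: $233.29
Total deductions = $229.60 + $209.49 + $473.75 + $244.83 + $47.23 + $7.87 + $0.00 + $233.29 = $1446.06
Net pay = $6559.86 − $1446.06 = $5113.80

$5113.80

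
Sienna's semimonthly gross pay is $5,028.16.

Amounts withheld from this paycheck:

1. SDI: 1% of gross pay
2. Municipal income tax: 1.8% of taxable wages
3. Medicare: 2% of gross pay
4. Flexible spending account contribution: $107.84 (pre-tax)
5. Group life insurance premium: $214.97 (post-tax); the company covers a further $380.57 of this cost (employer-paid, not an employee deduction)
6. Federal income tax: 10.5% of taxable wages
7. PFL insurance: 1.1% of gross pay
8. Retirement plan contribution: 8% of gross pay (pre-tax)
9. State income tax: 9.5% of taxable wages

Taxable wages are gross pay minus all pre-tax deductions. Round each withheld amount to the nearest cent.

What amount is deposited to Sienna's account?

$3,112.00

Retirement plan contribution: $5,028.16 × 0.08 = $402.25
Flexible spending account contribution: $107.84
Pre-tax total = $402.25 + $107.84 = $510.09
Taxable wages = $5,028.16 − $510.09 = $4,518.07
State income tax: $4,518.07 × 0.095 = $429.22
Municipal income tax: $4,518.07 × 0.018 = $81.33
Federal income tax: $4,518.07 × 0.105 = $474.40
PFL insurance: $5,028.16 × 0.011 = $55.31
SDI: $5,028.16 × 0.01 = $50.28
Medicare: $5,028.16 × 0.02 = $100.56
Group life insurance premium: $214.97
(Employer's $380.57 toward group life insurance premium is not withheld from the employee.)
Total deductions = $402.25 + $107.84 + $429.22 + $81.33 + $474.40 + $55.31 + $50.28 + $100.56 + $214.97 = $1,916.16
Net pay = $5,028.16 − $1,916.16 = $3,112.00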